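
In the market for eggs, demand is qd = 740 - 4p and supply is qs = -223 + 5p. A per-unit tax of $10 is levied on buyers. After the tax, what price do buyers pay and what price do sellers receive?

Pre-tax equilibrium: p* = 107, q* = 312.
Tax on buyers shifts demand to qd = 740 − 4(p + 10) = 700 - 4p.
700 - 4p = -223 + 5p gives seller price ps = 923/9; buyers pay pb = 923/9 + 10 = 1013/9.
New quantity: q = 740 − 4(1013/9) = 2608/9.

Buyers pay 1013/9, sellers receive 923/9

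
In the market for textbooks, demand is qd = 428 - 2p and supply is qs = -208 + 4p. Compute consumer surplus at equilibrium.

Consumer surplus = 11664

Equilibrium: 428 - 2p = -208 + 4p gives p* = 106, q* = 216.
Demand choke price (qd = 0): p = 214.
CS = ½(214 − 106)(216) = 11664.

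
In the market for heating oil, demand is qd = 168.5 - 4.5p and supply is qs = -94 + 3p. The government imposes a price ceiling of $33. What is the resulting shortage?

Equilibrium price would be p* = 35, so the ceiling at 33 binds.
At p = 33: qd = 168.5 − 4.5(33) = 20, qs = -94 + 3(33) = 5.
Shortage = 20 − 5 = 15.

Shortage = 15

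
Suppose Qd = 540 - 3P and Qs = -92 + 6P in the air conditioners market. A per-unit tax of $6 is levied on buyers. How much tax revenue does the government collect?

Tax revenue = 1904

Pre-tax equilibrium: P* = 632/9, Q* = 988/3.
Tax on buyers shifts demand to Qd = 540 − 3(P + 6) = 522 - 3P.
522 - 3P = -92 + 6P gives seller price Ps = 614/9; buyers pay Pb = 614/9 + 6 = 668/9.
New quantity: Q = 540 − 3(668/9) = 952/3.
Revenue = 6 × 952/3 = 1904.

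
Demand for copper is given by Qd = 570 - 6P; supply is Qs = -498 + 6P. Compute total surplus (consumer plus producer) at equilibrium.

Total surplus = 216

Equilibrium: 570 - 6P = -498 + 6P gives P* = 89, Q* = 36.
Demand choke price: P = 95; supply starts at P = 83.
CS = ½(95 − 89)(36) = 108; PS = ½(89 − 83)(36) = 108.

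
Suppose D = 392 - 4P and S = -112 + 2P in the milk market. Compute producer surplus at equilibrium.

Equilibrium: 392 - 4P = -112 + 2P gives P* = 84, Q* = 56.
Supply starts at P = 56 (where S = 0).
PS = ½(84 − 56)(56) = 784.

Producer surplus = 784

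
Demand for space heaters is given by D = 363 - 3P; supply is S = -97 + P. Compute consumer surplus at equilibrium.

Consumer surplus = 54

Equilibrium: 363 - 3P = -97 + P gives P* = 115, Q* = 18.
Demand choke price (D = 0): P = 121.
CS = ½(121 − 115)(18) = 54.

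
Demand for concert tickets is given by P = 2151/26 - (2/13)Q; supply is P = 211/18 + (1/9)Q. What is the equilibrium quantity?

Set the two price expressions equal: 2151/26 - (2/13)Q = 211/18 + (1/9)Q.
8308/117 = (31/117)Q, so Q* = 268.
P* = 2151/26 − (2/13)(268) = 41.5.

Q* = 268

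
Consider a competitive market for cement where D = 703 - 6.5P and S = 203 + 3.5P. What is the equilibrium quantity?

Q* = 378

Set D = S: 703 - 6.5P = 203 + 3.5P.
500 = 10P, so P* = 50.
Q* = 703 − 6.5(50) = 378.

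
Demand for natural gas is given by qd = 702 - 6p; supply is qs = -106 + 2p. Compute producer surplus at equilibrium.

Equilibrium: 702 - 6p = -106 + 2p gives p* = 101, q* = 96.
Supply starts at p = 53 (where qs = 0).
PS = ½(101 − 53)(96) = 2304.

Producer surplus = 2304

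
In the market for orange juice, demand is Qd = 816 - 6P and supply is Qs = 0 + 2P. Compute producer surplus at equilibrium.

Producer surplus = 10404

Equilibrium: 816 - 6P = 0 + 2P gives P* = 102, Q* = 204.
Supply starts at P = 0 (where Qs = 0).
PS = ½(102 − 0)(204) = 10404.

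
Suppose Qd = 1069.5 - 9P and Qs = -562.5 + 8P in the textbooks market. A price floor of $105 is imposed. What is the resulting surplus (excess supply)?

Surplus = 153

Equilibrium price would be P* = 96, so the floor at 105 binds.
At P = 105: Qd = 124.5, Qs = 277.5.
Surplus = 277.5 − 124.5 = 153.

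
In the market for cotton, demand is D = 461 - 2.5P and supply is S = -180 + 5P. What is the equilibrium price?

P* = 1282/15

Set D = S: 461 - 2.5P = -180 + 5P.
641 = 7.5P, so P* = 1282/15.
Q* = 461 − 2.5(1282/15) = 742/3.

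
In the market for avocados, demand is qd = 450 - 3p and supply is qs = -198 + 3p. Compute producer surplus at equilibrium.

Equilibrium: 450 - 3p = -198 + 3p gives p* = 108, q* = 126.
Supply starts at p = 66 (where qs = 0).
PS = ½(108 − 66)(126) = 2646.

Producer surplus = 2646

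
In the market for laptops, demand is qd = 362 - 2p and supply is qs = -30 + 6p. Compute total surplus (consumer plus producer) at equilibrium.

Total surplus = 23232

Equilibrium: 362 - 2p = -30 + 6p gives p* = 49, q* = 264.
Demand choke price: p = 181; supply starts at p = 5.
CS = ½(181 − 49)(264) = 17424; PS = ½(49 − 5)(264) = 5808.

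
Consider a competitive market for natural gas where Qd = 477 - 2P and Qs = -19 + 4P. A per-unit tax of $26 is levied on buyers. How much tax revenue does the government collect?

Tax revenue = 7202

Pre-tax equilibrium: P* = 248/3, Q* = 935/3.
Tax on buyers shifts demand to Qd = 477 − 2(P + 26) = 425 - 2P.
425 - 2P = -19 + 4P gives seller price Ps = 74; buyers pay Pb = 74 + 26 = 100.
New quantity: Q = 477 − 2(100) = 277.
Revenue = 26 × 277 = 7202.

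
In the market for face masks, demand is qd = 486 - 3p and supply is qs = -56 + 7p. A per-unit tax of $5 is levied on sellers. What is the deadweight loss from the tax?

Deadweight loss = 26.25

Pre-tax equilibrium: p* = 54.2, q* = 323.4.
Tax on sellers shifts supply to qs = -56 + 7(p − 5) = -91 + 7p.
486 - 3p = -91 + 7p gives buyer price pb = 57.7; sellers receive ps = 57.7 − 5 = 52.7.
New quantity: q = 486 − 3(57.7) = 312.9.
DWL = ½ × 5 × (323.4 − 312.9) = 26.25.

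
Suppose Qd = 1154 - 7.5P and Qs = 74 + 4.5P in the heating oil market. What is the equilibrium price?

P* = 90

Set Qd = Qs: 1154 - 7.5P = 74 + 4.5P.
1080 = 12P, so P* = 90.
Q* = 1154 − 7.5(90) = 479.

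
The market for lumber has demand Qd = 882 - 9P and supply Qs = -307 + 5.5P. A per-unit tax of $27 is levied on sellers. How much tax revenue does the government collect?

Tax revenue = 40581/29

Pre-tax equilibrium: P* = 82, Q* = 144.
Tax on sellers shifts supply to Qs = -307 + 5.5(P − 27) = -455.5 + 5.5P.
882 - 9P = -455.5 + 5.5P gives buyer price Pb = 2675/29; sellers receive Ps = 2675/29 − 27 = 1892/29.
New quantity: Q = 882 − 9(2675/29) = 1503/29.
Revenue = 27 × 1503/29 = 40581/29.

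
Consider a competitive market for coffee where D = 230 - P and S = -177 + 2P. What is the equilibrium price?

P* = 407/3

Set D = S: 230 - P = -177 + 2P.
407 = 3P, so P* = 407/3.
Q* = 230 − 1(407/3) = 283/3.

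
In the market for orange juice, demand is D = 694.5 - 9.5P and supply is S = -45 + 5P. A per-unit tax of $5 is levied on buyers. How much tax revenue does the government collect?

Tax revenue = 28075/29

Pre-tax equilibrium: P* = 51, Q* = 210.
Tax on buyers shifts demand to D = 694.5 − 9.5(P + 5) = 647 - 9.5P.
647 - 9.5P = -45 + 5P gives seller price Ps = 1384/29; buyers pay Pb = 1384/29 + 5 = 1529/29.
New quantity: Q = 694.5 − 9.5(1529/29) = 5615/29.
Revenue = 5 × 5615/29 = 28075/29.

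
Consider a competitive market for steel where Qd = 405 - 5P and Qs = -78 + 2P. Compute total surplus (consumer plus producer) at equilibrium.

Equilibrium: 405 - 5P = -78 + 2P gives P* = 69, Q* = 60.
Demand choke price: P = 81; supply starts at P = 39.
CS = ½(81 − 69)(60) = 360; PS = ½(69 − 39)(60) = 900.

Total surplus = 1260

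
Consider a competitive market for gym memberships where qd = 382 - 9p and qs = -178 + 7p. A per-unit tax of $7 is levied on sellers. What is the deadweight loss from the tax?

Pre-tax equilibrium: p* = 35, q* = 67.
Tax on sellers shifts supply to qs = -178 + 7(p − 7) = -227 + 7p.
382 - 9p = -227 + 7p gives buyer price pb = 38.0625; sellers receive ps = 38.0625 − 7 = 31.0625.
New quantity: q = 382 − 9(38.0625) = 39.4375.
DWL = ½ × 7 × (67 − 39.4375) = 96.46875.

Deadweight loss = 96.46875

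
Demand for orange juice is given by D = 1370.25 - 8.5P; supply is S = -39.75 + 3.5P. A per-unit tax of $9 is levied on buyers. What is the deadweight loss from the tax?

Deadweight loss = 100.40625

Pre-tax equilibrium: P* = 117.5, Q* = 371.5.
Tax on buyers shifts demand to D = 1370.25 − 8.5(P + 9) = 1293.75 - 8.5P.
1293.75 - 8.5P = -39.75 + 3.5P gives seller price Ps = 111.125; buyers pay Pb = 111.125 + 9 = 120.125.
New quantity: Q = 1370.25 − 8.5(120.125) = 349.1875.
DWL = ½ × 9 × (371.5 − 349.1875) = 100.40625.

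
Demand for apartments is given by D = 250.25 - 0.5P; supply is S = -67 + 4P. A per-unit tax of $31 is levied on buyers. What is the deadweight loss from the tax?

Deadweight loss = 1922/9

Pre-tax equilibrium: P* = 70.5, Q* = 215.
Tax on buyers shifts demand to D = 250.25 − 0.5(P + 31) = 234.75 - 0.5P.
234.75 - 0.5P = -67 + 4P gives seller price Ps = 1207/18; buyers pay Pb = 1207/18 + 31 = 1765/18.
New quantity: Q = 250.25 − 0.5(1765/18) = 1811/9.
DWL = ½ × 31 × (215 − 1811/9) = 1922/9.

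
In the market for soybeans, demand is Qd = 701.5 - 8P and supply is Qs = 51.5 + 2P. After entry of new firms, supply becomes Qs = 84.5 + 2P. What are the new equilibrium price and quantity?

P' = 61.7, Q' = 207.9

Original equilibrium: P* = 65, Q* = 181.5.
New equilibrium: 701.5 - 8P = 84.5 + 2P, so 617 = 10P and P' = 61.7; Q' = 701.5 − 8(61.7) = 207.9.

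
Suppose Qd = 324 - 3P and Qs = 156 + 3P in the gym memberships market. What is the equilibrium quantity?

Set Qd = Qs: 324 - 3P = 156 + 3P.
168 = 6P, so P* = 28.
Q* = 324 − 3(28) = 240.

Q* = 240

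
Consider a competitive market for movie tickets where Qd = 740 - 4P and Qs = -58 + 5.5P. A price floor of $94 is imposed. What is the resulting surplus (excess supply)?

Surplus = 95

Equilibrium price would be P* = 84, so the floor at 94 binds.
At P = 94: Qd = 364, Qs = 459.
Surplus = 459 − 364 = 95.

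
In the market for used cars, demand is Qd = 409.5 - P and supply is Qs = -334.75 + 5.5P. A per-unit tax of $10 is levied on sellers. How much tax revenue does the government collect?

Tax revenue = 37250/13

Pre-tax equilibrium: P* = 114.5, Q* = 295.
Tax on sellers shifts supply to Qs = -334.75 + 5.5(P − 10) = -389.75 + 5.5P.
409.5 - P = -389.75 + 5.5P gives buyer price Pb = 3197/26; sellers receive Ps = 3197/26 − 10 = 2937/26.
New quantity: Q = 409.5 − 1(3197/26) = 3725/13.
Revenue = 10 × 3725/13 = 37250/13.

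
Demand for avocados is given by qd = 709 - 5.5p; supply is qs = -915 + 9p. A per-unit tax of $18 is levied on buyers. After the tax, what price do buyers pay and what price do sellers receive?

Pre-tax equilibrium: p* = 112, q* = 93.
Tax on buyers shifts demand to qd = 709 − 5.5(p + 18) = 610 - 5.5p.
610 - 5.5p = -915 + 9p gives seller price ps = 3050/29; buyers pay pb = 3050/29 + 18 = 3572/29.
New quantity: q = 709 − 5.5(3572/29) = 915/29.

Buyers pay 3572/29, sellers receive 3050/29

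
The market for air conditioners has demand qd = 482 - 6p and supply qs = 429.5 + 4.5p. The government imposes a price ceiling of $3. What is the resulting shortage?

Equilibrium price would be p* = 5, so the ceiling at 3 binds.
At p = 3: qd = 482 − 6(3) = 464, qs = 429.5 + 4.5(3) = 443.
Shortage = 464 − 443 = 21.

Shortage = 21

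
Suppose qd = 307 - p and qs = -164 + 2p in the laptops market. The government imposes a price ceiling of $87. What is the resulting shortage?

Equilibrium price would be p* = 157, so the ceiling at 87 binds.
At p = 87: qd = 307 − 1(87) = 220, qs = -164 + 2(87) = 10.
Shortage = 220 − 10 = 210.

Shortage = 210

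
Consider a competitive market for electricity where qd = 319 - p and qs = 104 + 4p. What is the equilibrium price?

Set qd = qs: 319 - p = 104 + 4p.
215 = 5p, so p* = 43.
q* = 319 − 1(43) = 276.

p* = 43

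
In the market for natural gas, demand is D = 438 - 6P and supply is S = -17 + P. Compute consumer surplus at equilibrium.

Consumer surplus = 192

Equilibrium: 438 - 6P = -17 + P gives P* = 65, Q* = 48.
Demand choke price (D = 0): P = 73.
CS = ½(73 − 65)(48) = 192.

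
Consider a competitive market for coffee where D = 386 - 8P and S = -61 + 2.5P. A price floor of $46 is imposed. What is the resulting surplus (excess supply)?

Equilibrium price would be P* = 298/7, so the floor at 46 binds.
At P = 46: D = 18, S = 54.
Surplus = 54 − 18 = 36.

Surplus = 36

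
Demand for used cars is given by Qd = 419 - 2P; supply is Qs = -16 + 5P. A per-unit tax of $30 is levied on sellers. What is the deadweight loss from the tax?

Pre-tax equilibrium: P* = 435/7, Q* = 2063/7.
Tax on sellers shifts supply to Qs = -16 + 5(P − 30) = -166 + 5P.
419 - 2P = -166 + 5P gives buyer price Pb = 585/7; sellers receive Ps = 585/7 − 30 = 375/7.
New quantity: Q = 419 − 2(585/7) = 1763/7.
DWL = ½ × 30 × (2063/7 − 1763/7) = 4500/7.

Deadweight loss = 4500/7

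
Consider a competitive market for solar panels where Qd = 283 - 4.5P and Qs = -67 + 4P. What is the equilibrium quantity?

Set Qd = Qs: 283 - 4.5P = -67 + 4P.
350 = 8.5P, so P* = 700/17.
Q* = 283 − 4.5(700/17) = 1661/17.

Q* = 1661/17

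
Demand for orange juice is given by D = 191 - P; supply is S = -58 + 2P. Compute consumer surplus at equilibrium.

Equilibrium: 191 - P = -58 + 2P gives P* = 83, Q* = 108.
Demand choke price (D = 0): P = 191.
CS = ½(191 − 83)(108) = 5832.

Consumer surplus = 5832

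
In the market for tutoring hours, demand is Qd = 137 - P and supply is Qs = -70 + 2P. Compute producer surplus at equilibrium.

Equilibrium: 137 - P = -70 + 2P gives P* = 69, Q* = 68.
Supply starts at P = 35 (where Qs = 0).
PS = ½(69 − 35)(68) = 1156.

Producer surplus = 1156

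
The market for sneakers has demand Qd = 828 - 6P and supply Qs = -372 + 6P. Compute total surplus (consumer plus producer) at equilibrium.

Equilibrium: 828 - 6P = -372 + 6P gives P* = 100, Q* = 228.
Demand choke price: P = 138; supply starts at P = 62.
CS = ½(138 − 100)(228) = 4332; PS = ½(100 − 62)(228) = 4332.

Total surplus = 8664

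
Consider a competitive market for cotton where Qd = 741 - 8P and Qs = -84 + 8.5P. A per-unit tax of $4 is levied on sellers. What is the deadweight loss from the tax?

Pre-tax equilibrium: P* = 50, Q* = 341.
Tax on sellers shifts supply to Qs = -84 + 8.5(P − 4) = -118 + 8.5P.
741 - 8P = -118 + 8.5P gives buyer price Pb = 1718/33; sellers receive Ps = 1718/33 − 4 = 1586/33.
New quantity: Q = 741 − 8(1718/33) = 10709/33.
DWL = ½ × 4 × (341 − 10709/33) = 1088/33.

Deadweight loss = 1088/33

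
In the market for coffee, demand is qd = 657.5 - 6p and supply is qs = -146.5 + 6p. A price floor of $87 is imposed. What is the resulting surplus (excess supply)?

Surplus = 240

Equilibrium price would be p* = 67, so the floor at 87 binds.
At p = 87: qd = 135.5, qs = 375.5.
Surplus = 375.5 − 135.5 = 240.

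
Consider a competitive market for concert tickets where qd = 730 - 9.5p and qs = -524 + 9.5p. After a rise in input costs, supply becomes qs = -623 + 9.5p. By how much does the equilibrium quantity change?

Original equilibrium: p* = 66, q* = 103.
New equilibrium: 730 - 9.5p = -623 + 9.5p, so 1353 = 19p and p' = 1353/19; q' = 730 − 9.5(1353/19) = 53.5.
Change in quantity: 53.5 − 103 = -49.5.

Δq = -49.5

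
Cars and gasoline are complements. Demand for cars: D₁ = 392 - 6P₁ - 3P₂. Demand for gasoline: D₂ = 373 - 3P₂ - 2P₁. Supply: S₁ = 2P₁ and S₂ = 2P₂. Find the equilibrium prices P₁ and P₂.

Market 1: 392 - 6P₁ - 3P₂ = 2P₁ → 8P₁ + 3P₂ = 392.
Market 2: 5P₂ + 2P₁ = 373.
Eliminating P₂: 5×(1) − 3×(2) gives 34P₁ = 841, so P₁ = 841/34.
Back-substitute into (2): P₂ = (373 − 2×841/34) / 5 = 1100/17.

P₁ = 841/34, P₂ = 1100/17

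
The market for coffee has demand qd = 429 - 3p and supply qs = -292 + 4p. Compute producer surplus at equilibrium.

Producer surplus = 1800

Equilibrium: 429 - 3p = -292 + 4p gives p* = 103, q* = 120.
Supply starts at p = 73 (where qs = 0).
PS = ½(103 − 73)(120) = 1800.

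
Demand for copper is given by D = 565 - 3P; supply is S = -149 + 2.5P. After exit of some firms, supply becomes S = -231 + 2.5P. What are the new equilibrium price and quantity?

P' = 1592/11, Q' = 1439/11

Original equilibrium: P* = 1428/11, Q* = 1931/11.
New equilibrium: 565 - 3P = -231 + 2.5P, so 796 = 5.5P and P' = 1592/11; Q' = 565 − 3(1592/11) = 1439/11.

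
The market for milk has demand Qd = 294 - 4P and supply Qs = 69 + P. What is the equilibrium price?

P* = 45

Set Qd = Qs: 294 - 4P = 69 + P.
225 = 5P, so P* = 45.
Q* = 294 − 4(45) = 114.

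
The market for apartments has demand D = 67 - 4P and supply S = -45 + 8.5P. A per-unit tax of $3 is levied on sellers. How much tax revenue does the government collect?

Tax revenue = 69

Pre-tax equilibrium: P* = 8.96, Q* = 31.16.
Tax on sellers shifts supply to S = -45 + 8.5(P − 3) = -70.5 + 8.5P.
67 - 4P = -70.5 + 8.5P gives buyer price Pb = 11; sellers receive Ps = 11 − 3 = 8.
New quantity: Q = 67 − 4(11) = 23.
Revenue = 3 × 23 = 69.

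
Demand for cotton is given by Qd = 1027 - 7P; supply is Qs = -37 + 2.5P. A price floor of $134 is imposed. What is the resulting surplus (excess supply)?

Surplus = 209

Equilibrium price would be P* = 112, so the floor at 134 binds.
At P = 134: Qd = 89, Qs = 298.
Surplus = 298 − 89 = 209.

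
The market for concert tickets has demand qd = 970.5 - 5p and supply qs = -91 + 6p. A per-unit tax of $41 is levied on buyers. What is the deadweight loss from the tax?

Pre-tax equilibrium: p* = 96.5, q* = 488.
Tax on buyers shifts demand to qd = 970.5 − 5(p + 41) = 765.5 - 5p.
765.5 - 5p = -91 + 6p gives seller price ps = 1713/22; buyers pay pb = 1713/22 + 41 = 2615/22.
New quantity: q = 970.5 − 5(2615/22) = 4138/11.
DWL = ½ × 41 × (488 − 4138/11) = 25215/11.

Deadweight loss = 25215/11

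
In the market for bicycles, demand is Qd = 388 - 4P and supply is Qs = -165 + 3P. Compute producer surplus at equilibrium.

Producer surplus = 864

Equilibrium: 388 - 4P = -165 + 3P gives P* = 79, Q* = 72.
Supply starts at P = 55 (where Qs = 0).
PS = ½(79 − 55)(72) = 864.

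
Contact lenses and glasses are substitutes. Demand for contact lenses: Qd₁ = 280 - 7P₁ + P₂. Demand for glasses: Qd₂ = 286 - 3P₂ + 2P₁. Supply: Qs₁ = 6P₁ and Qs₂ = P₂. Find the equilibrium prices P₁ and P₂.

Market 1: 280 - 7P₁ + P₂ = 6P₁ → 13P₁ - P₂ = 280.
Market 2: 4P₂ - 2P₁ = 286.
Eliminating P₂: 4×(1) + 1×(2) gives 50P₁ = 1406, so P₁ = 28.12.
Back-substitute into (2): P₂ = (286 + 2×28.12) / 4 = 85.56.

P₁ = 28.12, P₂ = 85.56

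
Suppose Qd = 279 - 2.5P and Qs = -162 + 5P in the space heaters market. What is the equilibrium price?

Set Qd = Qs: 279 - 2.5P = -162 + 5P.
441 = 7.5P, so P* = 58.8.
Q* = 279 − 2.5(58.8) = 132.

P* = 58.8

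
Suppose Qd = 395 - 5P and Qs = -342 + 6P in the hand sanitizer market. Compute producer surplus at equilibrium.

Producer surplus = 300

Equilibrium: 395 - 5P = -342 + 6P gives P* = 67, Q* = 60.
Supply starts at P = 57 (where Qs = 0).
PS = ½(67 − 57)(60) = 300.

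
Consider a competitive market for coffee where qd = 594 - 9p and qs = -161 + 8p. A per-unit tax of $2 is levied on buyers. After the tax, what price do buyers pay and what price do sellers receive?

Buyers pay 771/17, sellers receive 737/17

Pre-tax equilibrium: p* = 755/17, q* = 3303/17.
Tax on buyers shifts demand to qd = 594 − 9(p + 2) = 576 - 9p.
576 - 9p = -161 + 8p gives seller price ps = 737/17; buyers pay pb = 737/17 + 2 = 771/17.
New quantity: q = 594 − 9(771/17) = 3159/17.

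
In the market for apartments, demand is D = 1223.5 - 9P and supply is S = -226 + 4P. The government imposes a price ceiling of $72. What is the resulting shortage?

Shortage = 513.5

Equilibrium price would be P* = 111.5, so the ceiling at 72 binds.
At P = 72: D = 1223.5 − 9(72) = 575.5, S = -226 + 4(72) = 62.
Shortage = 575.5 − 62 = 513.5.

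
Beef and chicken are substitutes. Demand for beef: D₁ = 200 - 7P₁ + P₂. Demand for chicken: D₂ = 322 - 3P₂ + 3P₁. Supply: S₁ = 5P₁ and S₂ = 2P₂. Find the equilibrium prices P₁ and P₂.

P₁ = 1322/57, P₂ = 1488/19

Market 1: 200 - 7P₁ + P₂ = 5P₁ → 12P₁ - P₂ = 200.
Market 2: 5P₂ - 3P₁ = 322.
Eliminating P₂: 5×(1) + 1×(2) gives 57P₁ = 1322, so P₁ = 1322/57.
Back-substitute into (2): P₂ = (322 + 3×1322/57) / 5 = 1488/19.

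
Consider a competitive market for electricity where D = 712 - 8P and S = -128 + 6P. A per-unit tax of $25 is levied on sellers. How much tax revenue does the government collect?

Tax revenue = 25600/7

Pre-tax equilibrium: P* = 60, Q* = 232.
Tax on sellers shifts supply to S = -128 + 6(P − 25) = -278 + 6P.
712 - 8P = -278 + 6P gives buyer price Pb = 495/7; sellers receive Ps = 495/7 − 25 = 320/7.
New quantity: Q = 712 − 8(495/7) = 1024/7.
Revenue = 25 × 1024/7 = 25600/7.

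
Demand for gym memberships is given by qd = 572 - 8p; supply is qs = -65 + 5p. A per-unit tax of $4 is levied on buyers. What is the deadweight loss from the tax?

Deadweight loss = 320/13

Pre-tax equilibrium: p* = 49, q* = 180.
Tax on buyers shifts demand to qd = 572 − 8(p + 4) = 540 - 8p.
540 - 8p = -65 + 5p gives seller price ps = 605/13; buyers pay pb = 605/13 + 4 = 657/13.
New quantity: q = 572 − 8(657/13) = 2180/13.
DWL = ½ × 4 × (180 − 2180/13) = 320/13.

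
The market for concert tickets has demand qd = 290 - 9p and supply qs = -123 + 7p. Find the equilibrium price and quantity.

p* = 25.8125, q* = 57.6875

Set qd = qs: 290 - 9p = -123 + 7p.
413 = 16p, so p* = 25.8125.
q* = 290 − 9(25.8125) = 57.6875.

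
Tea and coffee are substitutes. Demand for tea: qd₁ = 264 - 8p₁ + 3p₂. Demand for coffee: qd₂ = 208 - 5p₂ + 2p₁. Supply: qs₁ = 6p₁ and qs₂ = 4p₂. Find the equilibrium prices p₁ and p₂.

p₁ = 25, p₂ = 86/3

Market 1: 264 - 8p₁ + 3p₂ = 6p₁ → 14p₁ - 3p₂ = 264.
Market 2: 9p₂ - 2p₁ = 208.
Eliminating p₂: 9×(1) + 3×(2) gives 120p₁ = 3000, so p₁ = 25.
Back-substitute into (2): p₂ = (208 + 2×25) / 9 = 86/3.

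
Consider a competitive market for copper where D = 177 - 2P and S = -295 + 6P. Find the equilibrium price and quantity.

Set D = S: 177 - 2P = -295 + 6P.
472 = 8P, so P* = 59.
Q* = 177 − 2(59) = 59.

P* = 59, Q* = 59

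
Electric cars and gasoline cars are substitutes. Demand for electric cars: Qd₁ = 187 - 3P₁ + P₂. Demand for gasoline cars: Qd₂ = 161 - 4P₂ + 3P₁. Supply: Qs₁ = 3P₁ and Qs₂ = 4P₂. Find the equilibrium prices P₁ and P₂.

P₁ = 1657/45, P₂ = 509/15

Market 1: 187 - 3P₁ + P₂ = 3P₁ → 6P₁ - P₂ = 187.
Market 2: 8P₂ - 3P₁ = 161.
Eliminating P₂: 8×(1) + 1×(2) gives 45P₁ = 1657, so P₁ = 1657/45.
Back-substitute into (2): P₂ = (161 + 3×1657/45) / 8 = 509/15.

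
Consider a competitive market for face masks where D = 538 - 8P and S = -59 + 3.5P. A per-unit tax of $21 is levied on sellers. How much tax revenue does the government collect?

Pre-tax equilibrium: P* = 1194/23, Q* = 2822/23.
Tax on sellers shifts supply to S = -59 + 3.5(P − 21) = -132.5 + 3.5P.
538 - 8P = -132.5 + 3.5P gives buyer price Pb = 1341/23; sellers receive Ps = 1341/23 − 21 = 858/23.
New quantity: Q = 538 − 8(1341/23) = 1646/23.
Revenue = 21 × 1646/23 = 34566/23.

Tax revenue = 34566/23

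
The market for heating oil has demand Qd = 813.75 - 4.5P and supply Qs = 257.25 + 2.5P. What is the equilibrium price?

Set Qd = Qs: 813.75 - 4.5P = 257.25 + 2.5P.
556.5 = 7P, so P* = 79.5.
Q* = 813.75 − 4.5(79.5) = 456.

P* = 79.5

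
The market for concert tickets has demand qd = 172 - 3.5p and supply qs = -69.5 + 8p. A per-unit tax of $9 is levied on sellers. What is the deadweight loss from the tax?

Pre-tax equilibrium: p* = 21, q* = 98.5.
Tax on sellers shifts supply to qs = -69.5 + 8(p − 9) = -141.5 + 8p.
172 - 3.5p = -141.5 + 8p gives buyer price pb = 627/23; sellers receive ps = 627/23 − 9 = 420/23.
New quantity: q = 172 − 3.5(627/23) = 3523/46.
DWL = ½ × 9 × (98.5 − 3523/46) = 2268/23.

Deadweight loss = 2268/23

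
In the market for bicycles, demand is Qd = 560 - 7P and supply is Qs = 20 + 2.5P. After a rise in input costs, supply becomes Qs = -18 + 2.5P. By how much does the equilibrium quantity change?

ΔQ = -28

Original equilibrium: P* = 1080/19, Q* = 3080/19.
New equilibrium: 560 - 7P = -18 + 2.5P, so 578 = 9.5P and P' = 1156/19; Q' = 560 − 7(1156/19) = 2548/19.
Change in quantity: 2548/19 − 3080/19 = -28.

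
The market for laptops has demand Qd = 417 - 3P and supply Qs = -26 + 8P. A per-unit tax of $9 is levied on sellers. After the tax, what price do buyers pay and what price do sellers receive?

Pre-tax equilibrium: P* = 443/11, Q* = 3258/11.
Tax on sellers shifts supply to Qs = -26 + 8(P − 9) = -98 + 8P.
417 - 3P = -98 + 8P gives buyer price Pb = 515/11; sellers receive Ps = 515/11 − 9 = 416/11.
New quantity: Q = 417 − 3(515/11) = 3042/11.

Buyers pay 515/11, sellers receive 416/11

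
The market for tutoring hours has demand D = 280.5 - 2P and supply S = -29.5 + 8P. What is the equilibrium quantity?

Set D = S: 280.5 - 2P = -29.5 + 8P.
310 = 10P, so P* = 31.
Q* = 280.5 − 2(31) = 218.5.

Q* = 218.5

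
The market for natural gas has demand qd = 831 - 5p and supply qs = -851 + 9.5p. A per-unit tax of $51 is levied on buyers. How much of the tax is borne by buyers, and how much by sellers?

Buyers bear 969/29, sellers bear 510/29

Pre-tax equilibrium: p* = 116, q* = 251.
Tax on buyers shifts demand to qd = 831 − 5(p + 51) = 576 - 5p.
576 - 5p = -851 + 9.5p gives seller price ps = 2854/29; buyers pay pb = 2854/29 + 51 = 4333/29.
New quantity: q = 831 − 5(4333/29) = 2434/29.
Buyer burden = 4333/29 − 116 = 969/29; seller burden = 116 − 2854/29 = 510/29.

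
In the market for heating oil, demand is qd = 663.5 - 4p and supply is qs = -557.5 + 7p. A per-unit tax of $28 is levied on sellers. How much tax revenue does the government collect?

Pre-tax equilibrium: p* = 111, q* = 219.5.
Tax on sellers shifts supply to qs = -557.5 + 7(p − 28) = -753.5 + 7p.
663.5 - 4p = -753.5 + 7p gives buyer price pb = 1417/11; sellers receive ps = 1417/11 − 28 = 1109/11.
New quantity: q = 663.5 − 4(1417/11) = 3261/22.
Revenue = 28 × 3261/22 = 45654/11.

Tax revenue = 45654/11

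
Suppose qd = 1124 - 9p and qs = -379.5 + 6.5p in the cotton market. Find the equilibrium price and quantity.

p* = 97, q* = 251

Set qd = qs: 1124 - 9p = -379.5 + 6.5p.
1503.5 = 15.5p, so p* = 97.
q* = 1124 − 9(97) = 251.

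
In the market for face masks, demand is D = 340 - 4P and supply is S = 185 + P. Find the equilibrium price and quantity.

P* = 31, Q* = 216

Set D = S: 340 - 4P = 185 + P.
155 = 5P, so P* = 31.
Q* = 340 − 4(31) = 216.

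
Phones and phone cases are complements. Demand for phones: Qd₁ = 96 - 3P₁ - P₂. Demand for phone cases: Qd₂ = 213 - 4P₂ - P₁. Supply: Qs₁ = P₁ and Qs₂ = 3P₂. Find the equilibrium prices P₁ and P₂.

P₁ = 17, P₂ = 28

Market 1: 96 - 3P₁ - P₂ = P₁ → 4P₁ + P₂ = 96.
Market 2: 7P₂ + P₁ = 213.
Eliminating P₂: 7×(1) − 1×(2) gives 27P₁ = 459, so P₁ = 17.
Back-substitute into (2): P₂ = (213 − 1×17) / 7 = 28.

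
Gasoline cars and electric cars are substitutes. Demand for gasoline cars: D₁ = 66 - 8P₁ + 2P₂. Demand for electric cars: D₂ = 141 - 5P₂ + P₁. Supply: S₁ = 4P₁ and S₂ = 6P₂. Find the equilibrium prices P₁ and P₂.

P₁ = 504/65, P₂ = 879/65

Market 1: 66 - 8P₁ + 2P₂ = 4P₁ → 12P₁ - 2P₂ = 66.
Market 2: 11P₂ - P₁ = 141.
Eliminating P₂: 11×(1) + 2×(2) gives 130P₁ = 1008, so P₁ = 504/65.
Back-substitute into (2): P₂ = (141 + 1×504/65) / 11 = 879/65.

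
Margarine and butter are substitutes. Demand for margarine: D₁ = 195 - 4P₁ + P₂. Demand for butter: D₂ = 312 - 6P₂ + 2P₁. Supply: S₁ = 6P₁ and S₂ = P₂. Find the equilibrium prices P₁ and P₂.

Market 1: 195 - 4P₁ + P₂ = 6P₁ → 10P₁ - P₂ = 195.
Market 2: 7P₂ - 2P₁ = 312.
Eliminating P₂: 7×(1) + 1×(2) gives 68P₁ = 1677, so P₁ = 1677/68.
Back-substitute into (2): P₂ = (312 + 2×1677/68) / 7 = 1755/34.

P₁ = 1677/68, P₂ = 1755/34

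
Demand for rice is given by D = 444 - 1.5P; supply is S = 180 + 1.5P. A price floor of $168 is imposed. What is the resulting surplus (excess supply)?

Surplus = 240

Equilibrium price would be P* = 88, so the floor at 168 binds.
At P = 168: D = 192, S = 432.
Surplus = 432 − 192 = 240.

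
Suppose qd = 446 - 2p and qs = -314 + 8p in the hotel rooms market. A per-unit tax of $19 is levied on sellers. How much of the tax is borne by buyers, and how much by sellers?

Buyers bear $15.2, sellers bear $3.8

Pre-tax equilibrium: p* = 76, q* = 294.
Tax on sellers shifts supply to qs = -314 + 8(p − 19) = -466 + 8p.
446 - 2p = -466 + 8p gives buyer price pb = 91.2; sellers receive ps = 91.2 − 19 = 72.2.
New quantity: q = 446 − 2(91.2) = 263.6.
Buyer burden = 91.2 − 76 = 15.2; seller burden = 76 − 72.2 = 3.8.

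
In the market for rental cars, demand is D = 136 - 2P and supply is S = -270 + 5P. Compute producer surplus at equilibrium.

Equilibrium: 136 - 2P = -270 + 5P gives P* = 58, Q* = 20.
Supply starts at P = 54 (where S = 0).
PS = ½(58 − 54)(20) = 40.

Producer surplus = 40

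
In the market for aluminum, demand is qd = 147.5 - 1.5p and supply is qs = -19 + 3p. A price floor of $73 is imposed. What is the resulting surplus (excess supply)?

Equilibrium price would be p* = 37, so the floor at 73 binds.
At p = 73: qd = 38, qs = 200.
Surplus = 200 − 38 = 162.

Surplus = 162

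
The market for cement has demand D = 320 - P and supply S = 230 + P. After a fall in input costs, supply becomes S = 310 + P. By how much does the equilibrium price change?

ΔP = -40

Original equilibrium: P* = 45, Q* = 275.
New equilibrium: 320 - P = 310 + P, so 10 = 2P and P' = 5; Q' = 320 − 1(5) = 315.
Change in price: 5 − 45 = -40.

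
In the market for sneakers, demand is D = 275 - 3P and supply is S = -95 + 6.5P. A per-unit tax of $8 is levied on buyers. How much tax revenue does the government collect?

Pre-tax equilibrium: P* = 740/19, Q* = 3005/19.
Tax on buyers shifts demand to D = 275 − 3(P + 8) = 251 - 3P.
251 - 3P = -95 + 6.5P gives seller price Ps = 692/19; buyers pay Pb = 692/19 + 8 = 844/19.
New quantity: Q = 275 − 3(844/19) = 2693/19.
Revenue = 8 × 2693/19 = 21544/19.

Tax revenue = 21544/19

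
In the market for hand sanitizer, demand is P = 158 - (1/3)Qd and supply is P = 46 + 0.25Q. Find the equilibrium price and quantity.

Set the two price expressions equal: 158 - (1/3)Q = 46 + 0.25Q.
112 = (7/12)Q, so Q* = 192.
P* = 158 − (1/3)(192) = 94.

P* = 94, Q* = 192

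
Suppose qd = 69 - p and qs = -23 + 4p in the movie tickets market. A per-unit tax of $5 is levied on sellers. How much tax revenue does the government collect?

Pre-tax equilibrium: p* = 18.4, q* = 50.6.
Tax on sellers shifts supply to qs = -23 + 4(p − 5) = -43 + 4p.
69 - p = -43 + 4p gives buyer price pb = 22.4; sellers receive ps = 22.4 − 5 = 17.4.
New quantity: q = 69 − 1(22.4) = 46.6.
Revenue = 5 × 46.6 = 233.

Tax revenue = 233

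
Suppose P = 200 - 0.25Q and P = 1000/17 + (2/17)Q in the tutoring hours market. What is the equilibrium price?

P* = 104

Set the two price expressions equal: 200 - 0.25Q = 1000/17 + (2/17)Q.
2400/17 = (25/68)Q, so Q* = 384.
P* = 200 − (0.25)(384) = 104.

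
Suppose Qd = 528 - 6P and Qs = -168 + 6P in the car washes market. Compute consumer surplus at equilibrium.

Equilibrium: 528 - 6P = -168 + 6P gives P* = 58, Q* = 180.
Demand choke price (Qd = 0): P = 88.
CS = ½(88 − 58)(180) = 2700.

Consumer surplus = 2700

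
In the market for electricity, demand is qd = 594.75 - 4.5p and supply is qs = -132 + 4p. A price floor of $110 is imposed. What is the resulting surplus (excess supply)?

Surplus = 208.25

Equilibrium price would be p* = 85.5, so the floor at 110 binds.
At p = 110: qd = 99.75, qs = 308.
Surplus = 308 − 99.75 = 208.25.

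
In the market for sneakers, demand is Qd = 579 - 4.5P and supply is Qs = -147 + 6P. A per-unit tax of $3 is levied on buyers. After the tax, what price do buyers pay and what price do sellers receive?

Pre-tax equilibrium: P* = 484/7, Q* = 1875/7.
Tax on buyers shifts demand to Qd = 579 − 4.5(P + 3) = 565.5 - 4.5P.
565.5 - 4.5P = -147 + 6P gives seller price Ps = 475/7; buyers pay Pb = 475/7 + 3 = 496/7.
New quantity: Q = 579 − 4.5(496/7) = 1821/7.

Buyers pay 496/7, sellers receive 475/7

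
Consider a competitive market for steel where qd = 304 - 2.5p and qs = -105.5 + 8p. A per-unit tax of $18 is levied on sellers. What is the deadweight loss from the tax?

Pre-tax equilibrium: p* = 39, q* = 206.5.
Tax on sellers shifts supply to qs = -105.5 + 8(p − 18) = -249.5 + 8p.
304 - 2.5p = -249.5 + 8p gives buyer price pb = 369/7; sellers receive ps = 369/7 − 18 = 243/7.
New quantity: q = 304 − 2.5(369/7) = 2411/14.
DWL = ½ × 18 × (206.5 − 2411/14) = 2160/7.

Deadweight loss = 2160/7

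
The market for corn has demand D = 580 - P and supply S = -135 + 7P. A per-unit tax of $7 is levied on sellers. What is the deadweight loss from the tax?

Pre-tax equilibrium: P* = 89.375, Q* = 490.625.
Tax on sellers shifts supply to S = -135 + 7(P − 7) = -184 + 7P.
580 - P = -184 + 7P gives buyer price Pb = 95.5; sellers receive Ps = 95.5 − 7 = 88.5.
New quantity: Q = 580 − 1(95.5) = 484.5.
DWL = ½ × 7 × (490.625 − 484.5) = 21.4375.

Deadweight loss = 21.4375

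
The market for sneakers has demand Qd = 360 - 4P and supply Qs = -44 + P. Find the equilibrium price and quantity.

Set Qd = Qs: 360 - 4P = -44 + P.
404 = 5P, so P* = 80.8.
Q* = 360 − 4(80.8) = 36.8.

P* = 80.8, Q* = 36.8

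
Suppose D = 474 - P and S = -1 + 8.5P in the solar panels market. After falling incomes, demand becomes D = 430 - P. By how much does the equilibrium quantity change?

ΔQ = -748/19

Original equilibrium: P* = 50, Q* = 424.
New equilibrium: 430 - P = -1 + 8.5P, so 431 = 9.5P and P' = 862/19; Q' = 430 − 1(862/19) = 7308/19.
Change in quantity: 7308/19 − 424 = -748/19.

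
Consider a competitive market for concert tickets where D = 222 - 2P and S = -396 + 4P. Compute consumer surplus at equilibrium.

Equilibrium: 222 - 2P = -396 + 4P gives P* = 103, Q* = 16.
Demand choke price (D = 0): P = 111.
CS = ½(111 − 103)(16) = 64.

Consumer surplus = 64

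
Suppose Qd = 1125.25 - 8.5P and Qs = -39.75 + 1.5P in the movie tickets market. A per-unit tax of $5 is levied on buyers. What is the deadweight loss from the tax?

Deadweight loss = 15.9375

Pre-tax equilibrium: P* = 116.5, Q* = 135.
Tax on buyers shifts demand to Qd = 1125.25 − 8.5(P + 5) = 1082.75 - 8.5P.
1082.75 - 8.5P = -39.75 + 1.5P gives seller price Ps = 112.25; buyers pay Pb = 112.25 + 5 = 117.25.
New quantity: Q = 1125.25 − 8.5(117.25) = 128.625.
DWL = ½ × 5 × (135 − 128.625) = 15.9375.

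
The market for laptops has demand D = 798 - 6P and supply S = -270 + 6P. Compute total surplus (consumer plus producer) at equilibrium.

Equilibrium: 798 - 6P = -270 + 6P gives P* = 89, Q* = 264.
Demand choke price: P = 133; supply starts at P = 45.
CS = ½(133 − 89)(264) = 5808; PS = ½(89 − 45)(264) = 5808.

Total surplus = 11616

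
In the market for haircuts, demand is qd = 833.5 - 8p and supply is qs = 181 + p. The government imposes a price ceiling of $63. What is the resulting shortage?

Shortage = 85.5

Equilibrium price would be p* = 72.5, so the ceiling at 63 binds.
At p = 63: qd = 833.5 − 8(63) = 329.5, qs = 181 + 1(63) = 244.
Shortage = 329.5 − 244 = 85.5.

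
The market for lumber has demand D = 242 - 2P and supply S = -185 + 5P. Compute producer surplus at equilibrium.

Producer surplus = 1440

Equilibrium: 242 - 2P = -185 + 5P gives P* = 61, Q* = 120.
Supply starts at P = 37 (where S = 0).
PS = ½(61 − 37)(120) = 1440.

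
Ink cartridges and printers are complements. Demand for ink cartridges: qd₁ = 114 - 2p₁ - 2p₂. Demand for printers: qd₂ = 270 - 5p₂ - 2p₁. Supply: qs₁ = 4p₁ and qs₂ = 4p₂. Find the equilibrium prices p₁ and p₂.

p₁ = 9.72, p₂ = 27.84

Market 1: 114 - 2p₁ - 2p₂ = 4p₁ → 6p₁ + 2p₂ = 114.
Market 2: 9p₂ + 2p₁ = 270.
Eliminating p₂: 9×(1) − 2×(2) gives 50p₁ = 486, so p₁ = 9.72.
Back-substitute into (2): p₂ = (270 − 2×9.72) / 9 = 27.84.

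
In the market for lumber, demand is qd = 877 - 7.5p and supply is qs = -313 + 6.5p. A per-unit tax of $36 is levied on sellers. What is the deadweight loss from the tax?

Deadweight loss = 15795/7

Pre-tax equilibrium: p* = 85, q* = 239.5.
Tax on sellers shifts supply to qs = -313 + 6.5(p − 36) = -547 + 6.5p.
877 - 7.5p = -547 + 6.5p gives buyer price pb = 712/7; sellers receive ps = 712/7 − 36 = 460/7.
New quantity: q = 877 − 7.5(712/7) = 799/7.
DWL = ½ × 36 × (239.5 − 799/7) = 15795/7.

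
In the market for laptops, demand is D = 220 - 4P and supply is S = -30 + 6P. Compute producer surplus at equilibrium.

Producer surplus = 1200

Equilibrium: 220 - 4P = -30 + 6P gives P* = 25, Q* = 120.
Supply starts at P = 5 (where S = 0).
PS = ½(25 − 5)(120) = 1200.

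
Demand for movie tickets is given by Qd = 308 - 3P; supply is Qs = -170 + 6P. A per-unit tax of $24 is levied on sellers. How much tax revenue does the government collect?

Pre-tax equilibrium: P* = 478/9, Q* = 446/3.
Tax on sellers shifts supply to Qs = -170 + 6(P − 24) = -314 + 6P.
308 - 3P = -314 + 6P gives buyer price Pb = 622/9; sellers receive Ps = 622/9 − 24 = 406/9.
New quantity: Q = 308 − 3(622/9) = 302/3.
Revenue = 24 × 302/3 = 2416.

Tax revenue = 2416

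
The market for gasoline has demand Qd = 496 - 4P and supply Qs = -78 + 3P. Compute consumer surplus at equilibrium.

Equilibrium: 496 - 4P = -78 + 3P gives P* = 82, Q* = 168.
Demand choke price (Qd = 0): P = 124.
CS = ½(124 − 82)(168) = 3528.

Consumer surplus = 3528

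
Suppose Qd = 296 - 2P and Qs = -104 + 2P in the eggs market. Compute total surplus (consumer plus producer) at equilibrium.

Total surplus = 4608

Equilibrium: 296 - 2P = -104 + 2P gives P* = 100, Q* = 96.
Demand choke price: P = 148; supply starts at P = 52.
CS = ½(148 − 100)(96) = 2304; PS = ½(100 − 52)(96) = 2304.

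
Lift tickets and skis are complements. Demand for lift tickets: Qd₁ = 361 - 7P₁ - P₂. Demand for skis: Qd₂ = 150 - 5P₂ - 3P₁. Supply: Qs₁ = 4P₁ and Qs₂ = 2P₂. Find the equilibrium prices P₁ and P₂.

P₁ = 2377/74, P₂ = 567/74

Market 1: 361 - 7P₁ - P₂ = 4P₁ → 11P₁ + P₂ = 361.
Market 2: 7P₂ + 3P₁ = 150.
Eliminating P₂: 7×(1) − 1×(2) gives 74P₁ = 2377, so P₁ = 2377/74.
Back-substitute into (2): P₂ = (150 − 3×2377/74) / 7 = 567/74.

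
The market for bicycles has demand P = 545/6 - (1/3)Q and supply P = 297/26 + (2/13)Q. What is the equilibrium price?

P* = 36.5

Set the two price expressions equal: 545/6 - (1/3)Q = 297/26 + (2/13)Q.
3097/39 = (19/39)Q, so Q* = 163.
P* = 545/6 − (1/3)(163) = 36.5.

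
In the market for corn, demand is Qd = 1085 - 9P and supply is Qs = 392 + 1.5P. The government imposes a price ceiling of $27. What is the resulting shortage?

Shortage = 409.5

Equilibrium price would be P* = 66, so the ceiling at 27 binds.
At P = 27: Qd = 1085 − 9(27) = 842, Qs = 392 + 1.5(27) = 432.5.
Shortage = 842 − 432.5 = 409.5.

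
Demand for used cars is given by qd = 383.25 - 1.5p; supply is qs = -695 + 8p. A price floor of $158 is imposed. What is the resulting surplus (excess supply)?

Surplus = 422.75

Equilibrium price would be p* = 113.5, so the floor at 158 binds.
At p = 158: qd = 146.25, qs = 569.
Surplus = 569 − 146.25 = 422.75.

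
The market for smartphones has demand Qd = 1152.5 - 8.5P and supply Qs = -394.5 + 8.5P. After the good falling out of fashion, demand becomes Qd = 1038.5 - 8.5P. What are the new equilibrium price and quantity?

P' = 1433/17, Q' = 322

Original equilibrium: P* = 91, Q* = 379.
New equilibrium: 1038.5 - 8.5P = -394.5 + 8.5P, so 1433 = 17P and P' = 1433/17; Q' = 1038.5 − 8.5(1433/17) = 322.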